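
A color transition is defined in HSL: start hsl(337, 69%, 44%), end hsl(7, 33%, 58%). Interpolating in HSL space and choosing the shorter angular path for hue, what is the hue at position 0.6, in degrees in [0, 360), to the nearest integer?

Hue: 7 − 337 = -330°, but |-330| > 180 so the shorter arc goes the other way: Δh = -330 + 360 = 30°.
H = 337 + 0.6 × (30) = 355 → 355°

355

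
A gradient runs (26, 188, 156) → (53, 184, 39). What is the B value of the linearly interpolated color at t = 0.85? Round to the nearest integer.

B = 156 + 0.85 × (39 − 156) = 56.55 → 57

57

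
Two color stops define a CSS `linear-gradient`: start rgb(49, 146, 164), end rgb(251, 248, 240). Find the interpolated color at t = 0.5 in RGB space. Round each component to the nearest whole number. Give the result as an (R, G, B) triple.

(150, 197, 202)

R = 49 + 0.5 × (251 − 49) = 49 + 0.5 × 202 = 150 → 150
G = 146 + 0.5 × (248 − 146) = 146 + 0.5 × 102 = 197 → 197
B = 164 + 0.5 × (240 − 164) = 164 + 0.5 × 76 = 202 → 202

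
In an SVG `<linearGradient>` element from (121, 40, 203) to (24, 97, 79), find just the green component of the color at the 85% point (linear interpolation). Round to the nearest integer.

G = 40 + 0.85 × (97 − 40) = 88.45 → 88

88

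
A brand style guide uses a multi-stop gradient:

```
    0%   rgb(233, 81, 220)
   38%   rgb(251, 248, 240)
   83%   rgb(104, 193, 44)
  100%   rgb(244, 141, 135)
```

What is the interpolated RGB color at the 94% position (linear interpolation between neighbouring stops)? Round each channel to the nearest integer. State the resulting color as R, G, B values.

(195, 159, 103)

94% lies between the 83% and 100% stops, so the local fraction is t = (94 − 83)/(100 − 83) = 11/17 ≈ 0.6471.
R = 104 + 0.6471 × (244 − 104) = 194.594 → 195
G = 193 + 0.6471 × (141 − 193) = 159.351 → 159
B = 44 + 0.6471 × (135 − 44) = 102.886 → 103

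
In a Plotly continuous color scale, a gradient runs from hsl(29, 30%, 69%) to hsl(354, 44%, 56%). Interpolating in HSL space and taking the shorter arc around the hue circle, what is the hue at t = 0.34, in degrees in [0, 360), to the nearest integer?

17

Hue: 354 − 29 = 325°, but |325| > 180 so the shorter arc goes the other way: Δh = 325 − 360 = -35°.
H = 29 + 0.34 × (-35) = 17.1 → 17°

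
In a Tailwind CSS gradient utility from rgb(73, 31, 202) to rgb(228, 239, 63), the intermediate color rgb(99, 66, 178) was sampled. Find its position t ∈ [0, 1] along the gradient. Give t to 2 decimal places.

0.17

Invert the lerp on the G channel (largest span, 208): t = (66 − 31) / (239 − 31) = 35/208 = 0.16827.
Check on R: (99 − 73)/(228 − 73) = 0.1677 ✓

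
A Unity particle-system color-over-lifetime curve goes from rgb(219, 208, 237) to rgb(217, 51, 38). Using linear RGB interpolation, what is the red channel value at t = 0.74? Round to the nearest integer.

R = 219 + 0.74 × (217 − 219) = 217.52 → 218

218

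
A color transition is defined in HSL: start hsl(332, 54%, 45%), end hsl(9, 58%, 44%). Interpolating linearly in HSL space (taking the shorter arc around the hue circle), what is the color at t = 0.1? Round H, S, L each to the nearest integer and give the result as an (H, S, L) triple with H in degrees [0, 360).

Hue: 9 − 332 = -323°, but |-323| > 180 so the shorter arc goes the other way: Δh = -323 + 360 = 37°.
H = 332 + 0.1 × (37) = 335.7 → 336°
S = 54 + 0.1 × (58 − 54) = 54.4 → 54%
L = 45 + 0.1 × (44 − 45) = 44.9 → 45%

(336, 54, 45)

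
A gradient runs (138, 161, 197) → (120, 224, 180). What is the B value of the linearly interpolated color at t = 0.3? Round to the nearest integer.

B = 197 + 0.3 × (180 − 197) = 191.9 → 192

192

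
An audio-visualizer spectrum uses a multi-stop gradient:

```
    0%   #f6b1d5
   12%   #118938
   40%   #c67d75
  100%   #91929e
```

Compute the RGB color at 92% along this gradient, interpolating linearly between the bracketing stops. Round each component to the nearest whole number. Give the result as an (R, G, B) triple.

(152, 143, 153)

92% lies between the 40% and 100% stops, so the local fraction is t = (92 − 40)/(100 − 40) = 52/60 ≈ 0.8667.
#c67d75 → (198, 125, 117); #91929e → (145, 146, 158).
R = 198 + 0.8667 × (145 − 198) = 152.065 → 152
G = 125 + 0.8667 × (146 − 125) = 143.201 → 143
B = 117 + 0.8667 × (158 − 117) = 152.535 → 153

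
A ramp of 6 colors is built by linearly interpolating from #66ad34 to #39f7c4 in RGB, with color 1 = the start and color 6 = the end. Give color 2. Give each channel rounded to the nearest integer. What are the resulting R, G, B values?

With 6 swatches and endpoints inclusive, swatch 2 sits at t = (2 − 1)/(6 − 1) = 1/5 ≈ 0.2.
#66ad34 → (102, 173, 52); #39f7c4 → (57, 247, 196).
R = 102 + 0.2 × (57 − 102) = 93 → 93
G = 173 + 0.2 × (247 − 173) = 187.8 → 188
B = 52 + 0.2 × (196 − 52) = 80.8 → 81

(93, 188, 81)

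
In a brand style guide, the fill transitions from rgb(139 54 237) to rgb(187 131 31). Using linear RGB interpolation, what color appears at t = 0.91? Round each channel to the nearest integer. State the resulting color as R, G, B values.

R = 139 + 0.91 × (187 − 139) = 139 + 0.91 × 48 = 182.68 → 183
G = 54 + 0.91 × (131 − 54) = 54 + 0.91 × 77 = 124.07 → 124
B = 237 + 0.91 × (31 − 237) = 237 + 0.91 × -206 = 49.54 → 50
So the blended color is (183, 124, 50), about #b77c32.

(183, 124, 50)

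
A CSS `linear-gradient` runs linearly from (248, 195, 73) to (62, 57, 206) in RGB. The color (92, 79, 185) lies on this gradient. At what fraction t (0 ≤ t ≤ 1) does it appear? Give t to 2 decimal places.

Invert the lerp on the R channel (largest span, 186): t = (92 − 248) / (62 − 248) = -156/-186 = 0.83871.
Check on G: (79 − 195)/(57 − 195) = 0.8406 ✓

0.84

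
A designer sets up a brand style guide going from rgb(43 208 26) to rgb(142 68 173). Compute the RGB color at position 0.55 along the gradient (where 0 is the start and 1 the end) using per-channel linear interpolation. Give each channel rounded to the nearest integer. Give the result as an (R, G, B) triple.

(97, 131, 107)

R = 43 + 0.55 × (142 − 43) = 43 + 0.55 × 99 = 97.45 → 97
G = 208 + 0.55 × (68 − 208) = 208 + 0.55 × -140 = 131 → 131
B = 26 + 0.55 × (173 − 26) = 26 + 0.55 × 147 = 106.85 → 107
So the blended color is (97, 131, 107), about #61836b.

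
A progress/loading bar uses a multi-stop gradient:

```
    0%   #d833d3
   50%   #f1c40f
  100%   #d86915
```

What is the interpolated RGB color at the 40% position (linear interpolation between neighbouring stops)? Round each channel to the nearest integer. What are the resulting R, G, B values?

(236, 167, 54)

40% lies between the 0% and 50% stops, so the local fraction is t = (40 − 0)/(50 − 0) = 40/50 ≈ 0.8.
#d833d3 → (216, 51, 211); #f1c40f → (241, 196, 15).
R = 216 + 0.8 × (241 − 216) = 236 → 236
G = 51 + 0.8 × (196 − 51) = 167 → 167
B = 211 + 0.8 × (15 − 211) = 54.2 → 54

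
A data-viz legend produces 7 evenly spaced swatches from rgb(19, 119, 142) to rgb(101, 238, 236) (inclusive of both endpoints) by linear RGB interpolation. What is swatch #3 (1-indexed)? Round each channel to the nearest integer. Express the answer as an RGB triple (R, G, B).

With 7 swatches and endpoints inclusive, swatch 3 sits at t = (3 − 1)/(7 − 1) = 2/6 ≈ 0.3333.
R = 19 + 0.3333 × (101 − 19) = 46.331 → 46
G = 119 + 0.3333 × (238 − 119) = 158.663 → 159
B = 142 + 0.3333 × (236 − 142) = 173.33 → 173

(46, 159, 173)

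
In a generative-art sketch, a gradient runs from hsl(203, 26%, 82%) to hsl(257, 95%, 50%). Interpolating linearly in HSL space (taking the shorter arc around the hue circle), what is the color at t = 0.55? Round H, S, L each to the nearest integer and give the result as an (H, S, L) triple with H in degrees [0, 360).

Hue arc: Δh = 257 − 203 = 54° (|Δh| ≤ 180, already the shorter path).
H = 203 + 0.55 × (54) = 232.7 → 233°
S = 26 + 0.55 × (95 − 26) = 63.95 → 64%
L = 82 + 0.55 × (50 − 82) = 64.4 → 64%

(233, 64, 64)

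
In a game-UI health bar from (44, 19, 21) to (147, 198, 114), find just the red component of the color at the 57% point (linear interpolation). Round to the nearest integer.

R = 44 + 0.57 × (147 − 44) = 102.71 → 103

103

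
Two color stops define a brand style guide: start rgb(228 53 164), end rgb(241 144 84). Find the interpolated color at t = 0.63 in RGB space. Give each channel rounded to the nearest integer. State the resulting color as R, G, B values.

(236, 110, 114)

R = 228 + 0.63 × (241 − 228) = 228 + 0.63 × 13 = 236.19 → 236
G = 53 + 0.63 × (144 − 53) = 53 + 0.63 × 91 = 110.33 → 110
B = 164 + 0.63 × (84 − 164) = 164 + 0.63 × -80 = 113.6 → 114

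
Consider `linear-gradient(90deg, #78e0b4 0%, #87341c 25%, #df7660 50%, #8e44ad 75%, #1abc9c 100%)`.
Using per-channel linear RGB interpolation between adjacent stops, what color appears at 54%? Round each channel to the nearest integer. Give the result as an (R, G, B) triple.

54% lies between the 50% and 75% stops, so the local fraction is t = (54 − 50)/(75 − 50) = 4/25 ≈ 0.16.
#df7660 → (223, 118, 96); #8e44ad → (142, 68, 173).
R = 223 + 0.16 × (142 − 223) = 210.04 → 210
G = 118 + 0.16 × (68 − 118) = 110 → 110
B = 96 + 0.16 × (173 − 96) = 108.32 → 108

(210, 110, 108)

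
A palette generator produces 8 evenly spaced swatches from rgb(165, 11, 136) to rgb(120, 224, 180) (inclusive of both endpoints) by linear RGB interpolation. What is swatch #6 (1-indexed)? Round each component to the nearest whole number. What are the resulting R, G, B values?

With 8 swatches and endpoints inclusive, swatch 6 sits at t = (6 − 1)/(8 − 1) = 5/7 ≈ 0.7143.
R = 165 + 0.7143 × (120 − 165) = 132.856 → 133
G = 11 + 0.7143 × (224 − 11) = 163.146 → 163
B = 136 + 0.7143 × (180 − 136) = 167.429 → 167

(133, 163, 167)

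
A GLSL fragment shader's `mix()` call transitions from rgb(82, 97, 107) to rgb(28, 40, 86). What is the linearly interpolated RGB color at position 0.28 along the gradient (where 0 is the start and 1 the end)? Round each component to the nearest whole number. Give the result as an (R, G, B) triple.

(67, 81, 101)

R = 82 + 0.28 × (28 − 82) = 82 + 0.28 × -54 = 66.88 → 67
G = 97 + 0.28 × (40 − 97) = 97 + 0.28 × -57 = 81.04 → 81
B = 107 + 0.28 × (86 − 107) = 107 + 0.28 × -21 = 101.12 → 101
So the blended color is (67, 81, 101), about #435165.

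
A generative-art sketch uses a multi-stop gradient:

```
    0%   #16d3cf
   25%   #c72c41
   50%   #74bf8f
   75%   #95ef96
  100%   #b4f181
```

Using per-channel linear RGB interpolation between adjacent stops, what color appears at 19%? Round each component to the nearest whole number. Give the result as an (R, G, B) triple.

(157, 84, 99)

19% lies between the 0% and 25% stops, so the local fraction is t = (19 − 0)/(25 − 0) = 19/25 ≈ 0.76.
#16d3cf → (22, 211, 207); #c72c41 → (199, 44, 65).
R = 22 + 0.76 × (199 − 22) = 156.52 → 157
G = 211 + 0.76 × (44 − 211) = 84.08 → 84
B = 207 + 0.76 × (65 − 207) = 99.08 → 99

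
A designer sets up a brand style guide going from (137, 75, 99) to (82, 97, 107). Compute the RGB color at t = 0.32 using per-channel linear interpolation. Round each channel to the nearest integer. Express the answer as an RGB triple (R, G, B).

R = 137 + 0.32 × (82 − 137) = 137 + 0.32 × -55 = 119.4 → 119
G = 75 + 0.32 × (97 − 75) = 75 + 0.32 × 22 = 82.04 → 82
B = 99 + 0.32 × (107 − 99) = 99 + 0.32 × 8 = 101.56 → 102

(119, 82, 102)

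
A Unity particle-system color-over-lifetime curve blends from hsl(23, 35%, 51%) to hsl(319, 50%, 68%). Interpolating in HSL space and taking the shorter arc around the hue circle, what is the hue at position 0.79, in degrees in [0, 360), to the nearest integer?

Hue: 319 − 23 = 296°, but |296| > 180 so the shorter arc goes the other way: Δh = 296 − 360 = -64°.
H = 23 + 0.79 × (-64) = -27.56 → -28 → -28 mod 360 = 332°

332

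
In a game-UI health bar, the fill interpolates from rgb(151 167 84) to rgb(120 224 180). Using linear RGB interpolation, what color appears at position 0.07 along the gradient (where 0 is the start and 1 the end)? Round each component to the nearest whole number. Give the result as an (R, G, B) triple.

R = 151 + 0.07 × (120 − 151) = 151 + 0.07 × -31 = 148.83 → 149
G = 167 + 0.07 × (224 − 167) = 167 + 0.07 × 57 = 170.99 → 171
B = 84 + 0.07 × (180 − 84) = 84 + 0.07 × 96 = 90.72 → 91

(149, 171, 91)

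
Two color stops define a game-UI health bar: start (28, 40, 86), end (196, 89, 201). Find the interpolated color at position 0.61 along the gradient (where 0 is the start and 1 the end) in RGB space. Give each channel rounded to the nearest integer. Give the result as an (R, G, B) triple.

R = 28 + 0.61 × (196 − 28) = 28 + 0.61 × 168 = 130.48 → 130
G = 40 + 0.61 × (89 − 40) = 40 + 0.61 × 49 = 69.89 → 70
B = 86 + 0.61 × (201 − 86) = 86 + 0.61 × 115 = 156.15 → 156
So the blended color is (130, 70, 156), about #82469c.

(130, 70, 156)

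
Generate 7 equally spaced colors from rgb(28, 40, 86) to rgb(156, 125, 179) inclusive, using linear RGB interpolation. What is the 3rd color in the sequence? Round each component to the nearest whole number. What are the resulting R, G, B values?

(71, 68, 117)

With 7 swatches and endpoints inclusive, swatch 3 sits at t = (3 − 1)/(7 − 1) = 2/6 ≈ 0.3333.
R = 28 + 0.3333 × (156 − 28) = 70.662 → 71
G = 40 + 0.3333 × (125 − 40) = 68.331 → 68
B = 86 + 0.3333 × (179 − 86) = 116.997 → 117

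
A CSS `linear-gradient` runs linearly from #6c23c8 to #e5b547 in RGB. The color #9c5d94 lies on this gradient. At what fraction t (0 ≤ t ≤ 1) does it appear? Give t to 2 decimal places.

0.40

Invert the lerp on the G channel (largest span, 146): t = (93 − 35) / (181 − 35) = 58/146 = 0.39726.
Check on R: (156 − 108)/(229 − 108) = 0.3967 ✓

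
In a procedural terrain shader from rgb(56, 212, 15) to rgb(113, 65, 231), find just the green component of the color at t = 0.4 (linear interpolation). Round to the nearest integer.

G = 212 + 0.4 × (65 − 212) = 153.2 → 153

153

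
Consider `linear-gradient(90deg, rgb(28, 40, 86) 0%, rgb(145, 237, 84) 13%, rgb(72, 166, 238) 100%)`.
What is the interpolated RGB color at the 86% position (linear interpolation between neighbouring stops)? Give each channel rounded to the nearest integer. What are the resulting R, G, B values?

(84, 177, 213)

86% lies between the 13% and 100% stops, so the local fraction is t = (86 − 13)/(100 − 13) = 73/87 ≈ 0.8391.
R = 145 + 0.8391 × (72 − 145) = 83.746 → 84
G = 237 + 0.8391 × (166 − 237) = 177.424 → 177
B = 84 + 0.8391 × (238 − 84) = 213.221 → 213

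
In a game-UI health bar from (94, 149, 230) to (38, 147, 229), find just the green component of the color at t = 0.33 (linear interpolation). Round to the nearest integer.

148

G = 149 + 0.33 × (147 − 149) = 148.34 → 148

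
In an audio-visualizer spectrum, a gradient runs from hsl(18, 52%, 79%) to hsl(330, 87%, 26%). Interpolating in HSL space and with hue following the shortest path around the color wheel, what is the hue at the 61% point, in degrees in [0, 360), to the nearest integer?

349

Hue: 330 − 18 = 312°, but |312| > 180 so the shorter arc goes the other way: Δh = 312 − 360 = -48°.
H = 18 + 0.61 × (-48) = -11.28 → -11 → -11 mod 360 = 349°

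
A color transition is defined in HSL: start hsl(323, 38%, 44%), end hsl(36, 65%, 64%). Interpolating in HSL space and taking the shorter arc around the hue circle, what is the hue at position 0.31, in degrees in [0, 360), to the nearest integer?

Hue: 36 − 323 = -287°, but |-287| > 180 so the shorter arc goes the other way: Δh = -287 + 360 = 73°.
H = 323 + 0.31 × (73) = 345.63 → 346°

346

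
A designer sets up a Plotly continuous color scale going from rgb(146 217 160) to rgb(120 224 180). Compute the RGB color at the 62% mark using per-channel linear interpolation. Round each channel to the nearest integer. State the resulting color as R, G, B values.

(130, 221, 172)

62% corresponds to t = 0.62.
R = 146 + 0.62 × (120 − 146) = 146 + 0.62 × -26 = 129.88 → 130
G = 217 + 0.62 × (224 − 217) = 217 + 0.62 × 7 = 221.34 → 221
B = 160 + 0.62 × (180 − 160) = 160 + 0.62 × 20 = 172.4 → 172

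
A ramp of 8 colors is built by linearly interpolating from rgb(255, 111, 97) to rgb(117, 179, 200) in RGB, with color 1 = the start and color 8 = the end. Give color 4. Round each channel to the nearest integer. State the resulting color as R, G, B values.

With 8 swatches and endpoints inclusive, swatch 4 sits at t = (4 − 1)/(8 − 1) = 3/7 ≈ 0.4286.
R = 255 + 0.4286 × (117 − 255) = 195.853 → 196
G = 111 + 0.4286 × (179 − 111) = 140.145 → 140
B = 97 + 0.4286 × (200 − 97) = 141.146 → 141

(196, 140, 141)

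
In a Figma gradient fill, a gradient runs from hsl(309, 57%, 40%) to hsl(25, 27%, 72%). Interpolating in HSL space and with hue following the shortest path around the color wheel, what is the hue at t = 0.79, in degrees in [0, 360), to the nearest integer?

9

Hue: 25 − 309 = -284°, but |-284| > 180 so the shorter arc goes the other way: Δh = -284 + 360 = 76°.
H = 309 + 0.79 × (76) = 369.04 → 369 → 369 mod 360 = 9°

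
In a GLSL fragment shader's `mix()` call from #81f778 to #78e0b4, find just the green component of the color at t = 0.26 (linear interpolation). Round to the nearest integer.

G₁ = 247 (from #81f778), G₂ = 224 (from #78e0b4).
G = 247 + 0.26 × (224 − 247) = 241.02 → 241

241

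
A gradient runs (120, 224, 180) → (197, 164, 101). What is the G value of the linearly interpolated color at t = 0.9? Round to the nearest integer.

170

G = 224 + 0.9 × (164 − 224) = 170 → 170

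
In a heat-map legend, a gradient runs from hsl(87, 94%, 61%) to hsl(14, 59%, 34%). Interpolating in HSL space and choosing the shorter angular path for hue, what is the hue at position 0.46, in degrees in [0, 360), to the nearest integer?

Hue arc: Δh = 14 − 87 = -73° (|Δh| ≤ 180, already the shorter path).
H = 87 + 0.46 × (-73) = 53.42 → 53°

53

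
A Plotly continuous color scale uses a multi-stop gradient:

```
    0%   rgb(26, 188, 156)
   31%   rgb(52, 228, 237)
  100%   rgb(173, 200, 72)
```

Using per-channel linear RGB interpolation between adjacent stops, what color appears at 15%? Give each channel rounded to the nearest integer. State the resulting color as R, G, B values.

(39, 207, 195)

15% lies between the 0% and 31% stops, so the local fraction is t = (15 − 0)/(31 − 0) = 15/31 ≈ 0.4839.
R = 26 + 0.4839 × (52 − 26) = 38.581 → 39
G = 188 + 0.4839 × (228 − 188) = 207.356 → 207
B = 156 + 0.4839 × (237 − 156) = 195.196 → 195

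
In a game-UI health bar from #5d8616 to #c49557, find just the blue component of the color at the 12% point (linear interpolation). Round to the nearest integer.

B₁ = 22 (from #5d8616), B₂ = 87 (from #c49557).
B = 22 + 0.12 × (87 − 22) = 29.8 → 30

30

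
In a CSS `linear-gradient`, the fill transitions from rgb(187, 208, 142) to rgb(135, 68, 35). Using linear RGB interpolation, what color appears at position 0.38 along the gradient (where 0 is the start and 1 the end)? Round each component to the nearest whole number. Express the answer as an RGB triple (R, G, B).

R = 187 + 0.38 × (135 − 187) = 187 + 0.38 × -52 = 167.24 → 167
G = 208 + 0.38 × (68 − 208) = 208 + 0.38 × -140 = 154.8 → 155
B = 142 + 0.38 × (35 − 142) = 142 + 0.38 × -107 = 101.34 → 101

(167, 155, 101)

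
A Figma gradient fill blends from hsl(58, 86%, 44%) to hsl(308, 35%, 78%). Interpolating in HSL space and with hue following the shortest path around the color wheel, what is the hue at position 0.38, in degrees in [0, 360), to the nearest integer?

Hue: 308 − 58 = 250°, but |250| > 180 so the shorter arc goes the other way: Δh = 250 − 360 = -110°.
H = 58 + 0.38 × (-110) = 16.2 → 16°

16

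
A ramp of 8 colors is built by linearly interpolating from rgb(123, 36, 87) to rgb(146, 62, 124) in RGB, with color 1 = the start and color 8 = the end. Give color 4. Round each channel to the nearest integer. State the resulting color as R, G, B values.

With 8 swatches and endpoints inclusive, swatch 4 sits at t = (4 − 1)/(8 − 1) = 3/7 ≈ 0.4286.
R = 123 + 0.4286 × (146 − 123) = 132.858 → 133
G = 36 + 0.4286 × (62 − 36) = 47.144 → 47
B = 87 + 0.4286 × (124 − 87) = 102.858 → 103

(133, 47, 103)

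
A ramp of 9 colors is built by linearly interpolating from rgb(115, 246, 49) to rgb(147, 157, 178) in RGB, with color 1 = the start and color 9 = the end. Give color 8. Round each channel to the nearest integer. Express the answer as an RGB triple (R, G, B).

(143, 168, 162)

With 9 swatches and endpoints inclusive, swatch 8 sits at t = (8 − 1)/(9 − 1) = 7/8 ≈ 0.875.
R = 115 + 0.875 × (147 − 115) = 143 → 143
G = 246 + 0.875 × (157 − 246) = 168.125 → 168
B = 49 + 0.875 × (178 − 49) = 161.875 → 162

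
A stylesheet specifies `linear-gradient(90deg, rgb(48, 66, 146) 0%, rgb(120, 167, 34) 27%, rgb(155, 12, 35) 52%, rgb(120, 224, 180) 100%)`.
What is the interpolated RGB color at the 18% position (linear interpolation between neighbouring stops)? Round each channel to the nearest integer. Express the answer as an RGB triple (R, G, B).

18% lies between the 0% and 27% stops, so the local fraction is t = (18 − 0)/(27 − 0) = 18/27 ≈ 0.6667.
R = 48 + 0.6667 × (120 − 48) = 96.002 → 96
G = 66 + 0.6667 × (167 − 66) = 133.337 → 133
B = 146 + 0.6667 × (34 − 146) = 71.33 → 71

(96, 133, 71)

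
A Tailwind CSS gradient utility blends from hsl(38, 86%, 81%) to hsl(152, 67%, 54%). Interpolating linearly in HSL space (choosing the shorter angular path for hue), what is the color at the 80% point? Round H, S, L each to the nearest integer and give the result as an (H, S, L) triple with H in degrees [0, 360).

Hue arc: Δh = 152 − 38 = 114° (|Δh| ≤ 180, already the shorter path).
H = 38 + 0.8 × (114) = 129.2 → 129°
S = 86 + 0.8 × (67 − 86) = 70.8 → 71%
L = 81 + 0.8 × (54 − 81) = 59.4 → 59%

(129, 71, 59)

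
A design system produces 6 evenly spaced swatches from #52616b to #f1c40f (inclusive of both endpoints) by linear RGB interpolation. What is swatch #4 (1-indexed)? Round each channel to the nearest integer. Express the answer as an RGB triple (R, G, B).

(177, 156, 52)

With 6 swatches and endpoints inclusive, swatch 4 sits at t = (4 − 1)/(6 − 1) = 3/5 ≈ 0.6.
#52616b → (82, 97, 107); #f1c40f → (241, 196, 15).
R = 82 + 0.6 × (241 − 82) = 177.4 → 177
G = 97 + 0.6 × (196 − 97) = 156.4 → 156
B = 107 + 0.6 × (15 − 107) = 51.8 → 52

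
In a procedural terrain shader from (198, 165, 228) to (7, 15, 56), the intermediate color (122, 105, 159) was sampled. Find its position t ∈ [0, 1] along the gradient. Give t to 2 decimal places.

Invert the lerp on the R channel (largest span, 191): t = (122 − 198) / (7 − 198) = -76/-191 = 0.39791.
Check on G: (105 − 165)/(15 − 165) = 0.4 ✓

0.40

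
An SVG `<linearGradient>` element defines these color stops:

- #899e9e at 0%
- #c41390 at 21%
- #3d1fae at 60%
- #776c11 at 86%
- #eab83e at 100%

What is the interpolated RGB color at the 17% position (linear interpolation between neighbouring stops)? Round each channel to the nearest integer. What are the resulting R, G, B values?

(185, 45, 147)

17% lies between the 0% and 21% stops, so the local fraction is t = (17 − 0)/(21 − 0) = 17/21 ≈ 0.8095.
#899e9e → (137, 158, 158); #c41390 → (196, 19, 144).
R = 137 + 0.8095 × (196 − 137) = 184.761 → 185
G = 158 + 0.8095 × (19 − 158) = 45.48 → 45
B = 158 + 0.8095 × (144 − 158) = 146.667 → 147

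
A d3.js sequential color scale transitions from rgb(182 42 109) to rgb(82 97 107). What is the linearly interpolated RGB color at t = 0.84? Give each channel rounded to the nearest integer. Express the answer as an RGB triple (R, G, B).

R = 182 + 0.84 × (82 − 182) = 182 + 0.84 × -100 = 98 → 98
G = 42 + 0.84 × (97 − 42) = 42 + 0.84 × 55 = 88.2 → 88
B = 109 + 0.84 × (107 − 109) = 109 + 0.84 × -2 = 107.32 → 107
So the blended color is (98, 88, 107), about #62586b.

(98, 88, 107)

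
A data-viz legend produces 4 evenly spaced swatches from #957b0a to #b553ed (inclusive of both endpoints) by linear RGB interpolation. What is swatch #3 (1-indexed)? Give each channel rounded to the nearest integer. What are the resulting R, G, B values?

With 4 swatches and endpoints inclusive, swatch 3 sits at t = (3 − 1)/(4 − 1) = 2/3 ≈ 0.6667.
#957b0a → (149, 123, 10); #b553ed → (181, 83, 237).
R = 149 + 0.6667 × (181 − 149) = 170.334 → 170
G = 123 + 0.6667 × (83 − 123) = 96.332 → 96
B = 10 + 0.6667 × (237 − 10) = 161.341 → 161

(170, 96, 161)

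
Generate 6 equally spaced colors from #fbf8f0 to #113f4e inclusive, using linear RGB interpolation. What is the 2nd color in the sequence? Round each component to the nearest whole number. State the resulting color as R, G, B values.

With 6 swatches and endpoints inclusive, swatch 2 sits at t = (2 − 1)/(6 − 1) = 1/5 ≈ 0.2.
#fbf8f0 → (251, 248, 240); #113f4e → (17, 63, 78).
R = 251 + 0.2 × (17 − 251) = 204.2 → 204
G = 248 + 0.2 × (63 − 248) = 211 → 211
B = 240 + 0.2 × (78 − 240) = 207.6 → 208

(204, 211, 208)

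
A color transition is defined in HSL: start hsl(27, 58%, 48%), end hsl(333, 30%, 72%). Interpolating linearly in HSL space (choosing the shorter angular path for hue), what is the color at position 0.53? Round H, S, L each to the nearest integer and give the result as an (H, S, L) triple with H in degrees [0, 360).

(358, 43, 61)

Hue: 333 − 27 = 306°, but |306| > 180 so the shorter arc goes the other way: Δh = 306 − 360 = -54°.
H = 27 + 0.53 × (-54) = -1.62 → -2 → -2 mod 360 = 358°
S = 58 + 0.53 × (30 − 58) = 43.16 → 43%
L = 48 + 0.53 × (72 − 48) = 60.72 → 61%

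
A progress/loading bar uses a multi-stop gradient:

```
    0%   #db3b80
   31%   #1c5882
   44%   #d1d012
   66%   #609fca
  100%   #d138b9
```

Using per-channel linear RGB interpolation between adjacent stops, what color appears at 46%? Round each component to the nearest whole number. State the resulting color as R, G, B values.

(199, 204, 35)

46% lies between the 44% and 66% stops, so the local fraction is t = (46 − 44)/(66 − 44) = 2/22 ≈ 0.0909.
#d1d012 → (209, 208, 18); #609fca → (96, 159, 202).
R = 209 + 0.0909 × (96 − 209) = 198.728 → 199
G = 208 + 0.0909 × (159 − 208) = 203.546 → 204
B = 18 + 0.0909 × (202 − 18) = 34.726 → 35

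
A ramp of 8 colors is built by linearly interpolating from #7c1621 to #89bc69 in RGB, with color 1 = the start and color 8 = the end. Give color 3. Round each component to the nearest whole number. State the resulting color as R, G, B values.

(128, 69, 54)

With 8 swatches and endpoints inclusive, swatch 3 sits at t = (3 − 1)/(8 − 1) = 2/7 ≈ 0.2857.
#7c1621 → (124, 22, 33); #89bc69 → (137, 188, 105).
R = 124 + 0.2857 × (137 − 124) = 127.714 → 128
G = 22 + 0.2857 × (188 − 22) = 69.426 → 69
B = 33 + 0.2857 × (105 − 33) = 53.57 → 54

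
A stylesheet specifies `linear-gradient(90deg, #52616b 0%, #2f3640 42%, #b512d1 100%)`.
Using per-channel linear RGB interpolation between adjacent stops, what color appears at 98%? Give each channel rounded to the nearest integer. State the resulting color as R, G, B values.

(176, 19, 204)

98% lies between the 42% and 100% stops, so the local fraction is t = (98 − 42)/(100 − 42) = 56/58 ≈ 0.9655.
#2f3640 → (47, 54, 64); #b512d1 → (181, 18, 209).
R = 47 + 0.9655 × (181 − 47) = 176.377 → 176
G = 54 + 0.9655 × (18 − 54) = 19.242 → 19
B = 64 + 0.9655 × (209 − 64) = 203.998 → 204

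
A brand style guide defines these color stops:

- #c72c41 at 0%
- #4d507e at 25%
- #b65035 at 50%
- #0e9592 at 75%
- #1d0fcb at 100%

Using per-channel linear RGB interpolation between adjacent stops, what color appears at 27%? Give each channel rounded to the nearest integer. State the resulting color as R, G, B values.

27% lies between the 25% and 50% stops, so the local fraction is t = (27 − 25)/(50 − 25) = 2/25 ≈ 0.08.
#4d507e → (77, 80, 126); #b65035 → (182, 80, 53).
R = 77 + 0.08 × (182 − 77) = 85.4 → 85
G = 80 + 0.08 × (80 − 80) = 80 → 80
B = 126 + 0.08 × (53 − 126) = 120.16 → 120

(85, 80, 120)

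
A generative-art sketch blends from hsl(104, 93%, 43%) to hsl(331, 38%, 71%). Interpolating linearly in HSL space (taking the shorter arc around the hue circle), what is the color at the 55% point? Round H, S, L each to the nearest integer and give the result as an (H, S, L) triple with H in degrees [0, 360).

Hue: 331 − 104 = 227°, but |227| > 180 so the shorter arc goes the other way: Δh = 227 − 360 = -133°.
H = 104 + 0.55 × (-133) = 30.85 → 31°
S = 93 + 0.55 × (38 − 93) = 62.75 → 63%
L = 43 + 0.55 × (71 − 43) = 58.4 → 58%

(31, 63, 58)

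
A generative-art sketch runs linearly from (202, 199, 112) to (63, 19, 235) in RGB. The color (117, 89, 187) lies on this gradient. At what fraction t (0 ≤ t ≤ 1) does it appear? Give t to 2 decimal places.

Invert the lerp on the G channel (largest span, 180): t = (89 − 199) / (19 − 199) = -110/-180 = 0.61111.
Check on R: (117 − 202)/(63 − 202) = 0.6115 ✓

0.61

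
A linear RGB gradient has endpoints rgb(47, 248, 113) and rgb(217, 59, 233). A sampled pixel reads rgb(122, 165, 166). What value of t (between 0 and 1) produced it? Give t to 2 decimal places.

Invert the lerp on the G channel (largest span, 189): t = (165 − 248) / (59 − 248) = -83/-189 = 0.43915.
Check on R: (122 − 47)/(217 − 47) = 0.4412 ✓

0.44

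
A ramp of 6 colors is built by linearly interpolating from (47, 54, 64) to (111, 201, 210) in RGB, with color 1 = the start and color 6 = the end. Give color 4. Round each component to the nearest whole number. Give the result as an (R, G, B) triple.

(85, 142, 152)

With 6 swatches and endpoints inclusive, swatch 4 sits at t = (4 − 1)/(6 − 1) = 3/5 ≈ 0.6.
R = 47 + 0.6 × (111 − 47) = 85.4 → 85
G = 54 + 0.6 × (201 − 54) = 142.2 → 142
B = 64 + 0.6 × (210 − 64) = 151.6 → 152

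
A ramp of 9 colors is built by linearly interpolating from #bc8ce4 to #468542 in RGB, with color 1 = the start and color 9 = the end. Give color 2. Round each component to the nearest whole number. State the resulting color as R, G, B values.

With 9 swatches and endpoints inclusive, swatch 2 sits at t = (2 − 1)/(9 − 1) = 1/8 ≈ 0.125.
#bc8ce4 → (188, 140, 228); #468542 → (70, 133, 66).
R = 188 + 0.125 × (70 − 188) = 173.25 → 173
G = 140 + 0.125 × (133 − 140) = 139.125 → 139
B = 228 + 0.125 × (66 − 228) = 207.75 → 208

(173, 139, 208)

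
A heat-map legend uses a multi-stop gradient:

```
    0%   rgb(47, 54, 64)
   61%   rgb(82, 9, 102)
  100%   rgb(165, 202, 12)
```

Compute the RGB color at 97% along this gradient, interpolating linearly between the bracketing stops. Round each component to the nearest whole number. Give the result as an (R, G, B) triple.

97% lies between the 61% and 100% stops, so the local fraction is t = (97 − 61)/(100 − 61) = 36/39 ≈ 0.9231.
R = 82 + 0.9231 × (165 − 82) = 158.617 → 159
G = 9 + 0.9231 × (202 − 9) = 187.158 → 187
B = 102 + 0.9231 × (12 − 102) = 18.921 → 19

(159, 187, 19)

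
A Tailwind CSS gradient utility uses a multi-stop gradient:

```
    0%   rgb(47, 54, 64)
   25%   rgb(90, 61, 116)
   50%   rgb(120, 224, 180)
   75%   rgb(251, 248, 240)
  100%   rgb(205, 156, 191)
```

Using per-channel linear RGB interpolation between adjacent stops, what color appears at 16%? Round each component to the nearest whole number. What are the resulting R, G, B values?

16% lies between the 0% and 25% stops, so the local fraction is t = (16 − 0)/(25 − 0) = 16/25 ≈ 0.64.
R = 47 + 0.64 × (90 − 47) = 74.52 → 75
G = 54 + 0.64 × (61 − 54) = 58.48 → 58
B = 64 + 0.64 × (116 − 64) = 97.28 → 97

(75, 58, 97)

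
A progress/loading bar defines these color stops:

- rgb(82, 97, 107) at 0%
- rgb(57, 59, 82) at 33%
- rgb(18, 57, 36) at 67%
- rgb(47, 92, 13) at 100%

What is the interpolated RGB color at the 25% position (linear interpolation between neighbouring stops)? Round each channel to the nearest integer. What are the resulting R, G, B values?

(63, 68, 88)

25% lies between the 0% and 33% stops, so the local fraction is t = (25 − 0)/(33 − 0) = 25/33 ≈ 0.7576.
R = 82 + 0.7576 × (57 − 82) = 63.06 → 63
G = 97 + 0.7576 × (59 − 97) = 68.211 → 68
B = 107 + 0.7576 × (82 − 107) = 88.06 → 88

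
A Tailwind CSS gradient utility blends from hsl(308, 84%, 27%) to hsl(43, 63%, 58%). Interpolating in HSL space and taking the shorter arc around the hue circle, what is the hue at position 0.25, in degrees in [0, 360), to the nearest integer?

Hue: 43 − 308 = -265°, but |-265| > 180 so the shorter arc goes the other way: Δh = -265 + 360 = 95°.
H = 308 + 0.25 × (95) = 331.75 → 332°

332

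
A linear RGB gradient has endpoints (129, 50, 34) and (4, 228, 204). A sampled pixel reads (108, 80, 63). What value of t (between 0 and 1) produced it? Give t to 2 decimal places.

0.17

Invert the lerp on the G channel (largest span, 178): t = (80 − 50) / (228 − 50) = 30/178 = 0.16854.
Check on R: (108 − 129)/(4 − 129) = 0.168 ✓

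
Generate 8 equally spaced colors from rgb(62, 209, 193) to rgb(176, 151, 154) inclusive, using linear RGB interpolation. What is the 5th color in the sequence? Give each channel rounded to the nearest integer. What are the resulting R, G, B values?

With 8 swatches and endpoints inclusive, swatch 5 sits at t = (5 − 1)/(8 − 1) = 4/7 ≈ 0.5714.
R = 62 + 0.5714 × (176 − 62) = 127.14 → 127
G = 209 + 0.5714 × (151 − 209) = 175.859 → 176
B = 193 + 0.5714 × (154 − 193) = 170.715 → 171

(127, 176, 171)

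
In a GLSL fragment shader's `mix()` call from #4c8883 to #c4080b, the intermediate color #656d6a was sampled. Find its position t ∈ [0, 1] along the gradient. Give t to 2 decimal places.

0.21

Invert the lerp on the G channel (largest span, 128): t = (109 − 136) / (8 − 136) = -27/-128 = 0.21094.
Check on R: (101 − 76)/(196 − 76) = 0.2083 ✓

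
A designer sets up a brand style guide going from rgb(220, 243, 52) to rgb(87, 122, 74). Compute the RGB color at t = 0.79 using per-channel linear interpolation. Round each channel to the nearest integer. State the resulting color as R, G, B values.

R = 220 + 0.79 × (87 − 220) = 220 + 0.79 × -133 = 114.93 → 115
G = 243 + 0.79 × (122 − 243) = 243 + 0.79 × -121 = 147.41 → 147
B = 52 + 0.79 × (74 − 52) = 52 + 0.79 × 22 = 69.38 → 69
So the blended color is (115, 147, 69), about #739345.

(115, 147, 69)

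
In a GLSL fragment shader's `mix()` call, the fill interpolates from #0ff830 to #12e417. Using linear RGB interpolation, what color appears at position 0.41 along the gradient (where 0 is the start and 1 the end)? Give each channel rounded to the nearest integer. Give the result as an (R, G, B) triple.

(16, 240, 38)

#0ff830 → (15, 248, 48); #12e417 → (18, 228, 23).
R = 15 + 0.41 × (18 − 15) = 15 + 0.41 × 3 = 16.23 → 16
G = 248 + 0.41 × (228 − 248) = 248 + 0.41 × -20 = 239.8 → 240
B = 48 + 0.41 × (23 − 48) = 48 + 0.41 × -25 = 37.75 → 38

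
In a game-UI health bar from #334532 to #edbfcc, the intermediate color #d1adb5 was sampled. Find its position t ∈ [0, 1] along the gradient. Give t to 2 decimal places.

0.85

Invert the lerp on the R channel (largest span, 186): t = (209 − 51) / (237 − 51) = 158/186 = 0.84946.
Check on G: (173 − 69)/(191 − 69) = 0.8525 ✓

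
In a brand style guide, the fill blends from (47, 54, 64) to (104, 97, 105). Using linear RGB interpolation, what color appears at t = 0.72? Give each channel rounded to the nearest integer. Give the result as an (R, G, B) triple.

R = 47 + 0.72 × (104 − 47) = 47 + 0.72 × 57 = 88.04 → 88
G = 54 + 0.72 × (97 − 54) = 54 + 0.72 × 43 = 84.96 → 85
B = 64 + 0.72 × (105 − 64) = 64 + 0.72 × 41 = 93.52 → 94

(88, 85, 94)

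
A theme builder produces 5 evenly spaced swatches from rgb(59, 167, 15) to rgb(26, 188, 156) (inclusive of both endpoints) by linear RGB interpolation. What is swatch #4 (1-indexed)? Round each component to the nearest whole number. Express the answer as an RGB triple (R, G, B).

(34, 183, 121)

With 5 swatches and endpoints inclusive, swatch 4 sits at t = (4 − 1)/(5 − 1) = 3/4 ≈ 0.75.
R = 59 + 0.75 × (26 − 59) = 34.25 → 34
G = 167 + 0.75 × (188 − 167) = 182.75 → 183
B = 15 + 0.75 × (156 − 15) = 120.75 → 121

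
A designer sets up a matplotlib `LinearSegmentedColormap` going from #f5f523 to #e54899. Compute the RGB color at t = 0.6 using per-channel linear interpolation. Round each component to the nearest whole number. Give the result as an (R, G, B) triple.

(235, 141, 106)

#f5f523 → (245, 245, 35); #e54899 → (229, 72, 153).
R = 245 + 0.6 × (229 − 245) = 245 + 0.6 × -16 = 235.4 → 235
G = 245 + 0.6 × (72 − 245) = 245 + 0.6 × -173 = 141.2 → 141
B = 35 + 0.6 × (153 − 35) = 35 + 0.6 × 118 = 105.8 → 106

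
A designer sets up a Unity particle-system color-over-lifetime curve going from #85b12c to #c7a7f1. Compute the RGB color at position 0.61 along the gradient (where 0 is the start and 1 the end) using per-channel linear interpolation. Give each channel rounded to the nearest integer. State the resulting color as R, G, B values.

(173, 171, 164)

#85b12c → (133, 177, 44); #c7a7f1 → (199, 167, 241).
R = 133 + 0.61 × (199 − 133) = 133 + 0.61 × 66 = 173.26 → 173
G = 177 + 0.61 × (167 − 177) = 177 + 0.61 × -10 = 170.9 → 171
B = 44 + 0.61 × (241 − 44) = 44 + 0.61 × 197 = 164.17 → 164
So the blended color is (173, 171, 164), about #adaba4.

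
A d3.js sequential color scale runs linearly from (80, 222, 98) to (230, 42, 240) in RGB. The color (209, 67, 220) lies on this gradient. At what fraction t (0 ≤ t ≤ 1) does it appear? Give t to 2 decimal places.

0.86

Invert the lerp on the G channel (largest span, 180): t = (67 − 222) / (42 − 222) = -155/-180 = 0.86111.
Check on R: (209 − 80)/(230 − 80) = 0.86 ✓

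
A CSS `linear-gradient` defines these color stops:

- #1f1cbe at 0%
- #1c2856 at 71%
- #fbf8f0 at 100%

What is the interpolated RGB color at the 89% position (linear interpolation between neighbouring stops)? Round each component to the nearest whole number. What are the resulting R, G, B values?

89% lies between the 71% and 100% stops, so the local fraction is t = (89 − 71)/(100 − 71) = 18/29 ≈ 0.6207.
#1c2856 → (28, 40, 86); #fbf8f0 → (251, 248, 240).
R = 28 + 0.6207 × (251 − 28) = 166.416 → 166
G = 40 + 0.6207 × (248 − 40) = 169.106 → 169
B = 86 + 0.6207 × (240 − 86) = 181.588 → 182

(166, 169, 182)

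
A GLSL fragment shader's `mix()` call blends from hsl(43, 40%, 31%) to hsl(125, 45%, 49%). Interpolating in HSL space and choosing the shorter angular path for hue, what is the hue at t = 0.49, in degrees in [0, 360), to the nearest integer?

Hue arc: Δh = 125 − 43 = 82° (|Δh| ≤ 180, already the shorter path).
H = 43 + 0.49 × (82) = 83.18 → 83°

83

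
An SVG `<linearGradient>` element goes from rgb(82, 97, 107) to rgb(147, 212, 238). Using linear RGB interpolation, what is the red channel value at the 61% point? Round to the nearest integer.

R = 82 + 0.61 × (147 − 82) = 121.65 → 122

122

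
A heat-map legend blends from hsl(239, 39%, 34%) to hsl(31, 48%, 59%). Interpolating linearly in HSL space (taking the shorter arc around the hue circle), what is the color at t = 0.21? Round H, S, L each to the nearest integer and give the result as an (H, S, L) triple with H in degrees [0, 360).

Hue: 31 − 239 = -208°, but |-208| > 180 so the shorter arc goes the other way: Δh = -208 + 360 = 152°.
H = 239 + 0.21 × (152) = 270.92 → 271°
S = 39 + 0.21 × (48 − 39) = 40.89 → 41%
L = 34 + 0.21 × (59 − 34) = 39.25 → 39%

(271, 41, 39)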